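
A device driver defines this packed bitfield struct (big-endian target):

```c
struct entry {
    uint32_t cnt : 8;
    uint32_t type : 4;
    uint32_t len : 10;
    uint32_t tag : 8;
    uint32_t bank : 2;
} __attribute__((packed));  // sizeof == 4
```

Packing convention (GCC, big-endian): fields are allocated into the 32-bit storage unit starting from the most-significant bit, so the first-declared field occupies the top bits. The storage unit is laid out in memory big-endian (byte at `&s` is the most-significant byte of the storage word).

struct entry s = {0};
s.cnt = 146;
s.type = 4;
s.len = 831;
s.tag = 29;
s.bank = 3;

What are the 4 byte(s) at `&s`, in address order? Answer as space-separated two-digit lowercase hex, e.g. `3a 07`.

92 4c fc 77

cnt:8 = 146 → 0x92 << 24 → word 0x92000000
type:4 = 4 → 0x4 << 20 → word 0x92400000
len:10 = 831 → 0x33f << 10 → word 0x924cfc00
tag:8 = 29 → 0x1d << 2 → word 0x924cfc74
bank:2 = 3 → 0x3 << 0 → word 0x924cfc77
word = 0x924cfc77 → big-endian bytes:
  [0]=0x92  [1]=0x4c  [2]=0xfc  [3]=0x77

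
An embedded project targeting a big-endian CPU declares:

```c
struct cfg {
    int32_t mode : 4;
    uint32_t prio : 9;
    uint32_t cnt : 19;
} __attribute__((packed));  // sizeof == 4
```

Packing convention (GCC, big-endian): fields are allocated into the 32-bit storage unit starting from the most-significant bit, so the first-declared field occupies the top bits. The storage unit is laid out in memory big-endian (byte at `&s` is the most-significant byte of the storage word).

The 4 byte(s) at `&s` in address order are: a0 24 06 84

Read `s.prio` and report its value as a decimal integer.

[0]=0xa0 [1]=0x24 [2]=0x06 [3]=0x84 (big-endian) → word 0xa0240684
mode [28+:4] = (word>>28) & 0xf = 10
prio [19+:9] = (word>>19) & 0x1ff = 4  ←
cnt [0+:19] = (word>>0) & 0x7ffff = 263812

4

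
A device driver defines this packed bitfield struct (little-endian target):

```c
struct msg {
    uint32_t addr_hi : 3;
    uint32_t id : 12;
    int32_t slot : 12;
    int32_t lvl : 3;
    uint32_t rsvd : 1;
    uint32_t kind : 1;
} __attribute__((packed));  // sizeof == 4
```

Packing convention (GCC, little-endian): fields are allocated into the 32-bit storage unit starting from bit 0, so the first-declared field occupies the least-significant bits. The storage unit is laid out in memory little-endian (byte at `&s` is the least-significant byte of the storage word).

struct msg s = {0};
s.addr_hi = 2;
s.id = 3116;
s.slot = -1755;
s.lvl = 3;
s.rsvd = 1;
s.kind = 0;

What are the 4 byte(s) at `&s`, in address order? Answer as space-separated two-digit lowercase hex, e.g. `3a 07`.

62 e1 92 5c

[0+:3] addr_hi=2 & 0x7 = 0x2; word=0x00000002
[3+:12] id=3116 & 0xfff = 0xc2c; word=0x00006162
[15+:12] slot=-1755 & 0xfff = 0x925; word=0x0492e162
[27+:3] lvl=3 & 0x7 = 0x3; word=0x1c92e162
[30+:1] rsvd=1 & 0x1 = 0x1; word=0x5c92e162
[31+:1] kind=0 & 0x1 = 0x0; word=0x5c92e162
word = 0x5c92e162 → little-endian bytes:
  [0]=0x62  [1]=0xe1  [2]=0x92  [3]=0x5c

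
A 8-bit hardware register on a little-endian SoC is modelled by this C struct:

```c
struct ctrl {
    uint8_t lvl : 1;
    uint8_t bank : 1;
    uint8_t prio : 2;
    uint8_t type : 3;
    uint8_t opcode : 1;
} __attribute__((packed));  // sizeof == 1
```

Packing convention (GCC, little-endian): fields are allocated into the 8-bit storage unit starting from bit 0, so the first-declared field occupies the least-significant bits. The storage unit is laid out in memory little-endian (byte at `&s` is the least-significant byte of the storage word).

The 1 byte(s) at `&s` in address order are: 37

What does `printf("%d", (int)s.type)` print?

[0]=0x37 (little-endian) → word 0x37
lvl:1 @ bit 0 → (0x37>>0)&0x1 = 0x1
bank:1 @ bit 1 → (0x37>>1)&0x1 = 0x1
prio:2 @ bit 2 → (0x37>>2)&0x3 = 0x1
type:3 @ bit 4 → (0x37>>4)&0x7 = 0x3  ←
opcode:1 @ bit 7 → (0x37>>7)&0x1 = 0x0

3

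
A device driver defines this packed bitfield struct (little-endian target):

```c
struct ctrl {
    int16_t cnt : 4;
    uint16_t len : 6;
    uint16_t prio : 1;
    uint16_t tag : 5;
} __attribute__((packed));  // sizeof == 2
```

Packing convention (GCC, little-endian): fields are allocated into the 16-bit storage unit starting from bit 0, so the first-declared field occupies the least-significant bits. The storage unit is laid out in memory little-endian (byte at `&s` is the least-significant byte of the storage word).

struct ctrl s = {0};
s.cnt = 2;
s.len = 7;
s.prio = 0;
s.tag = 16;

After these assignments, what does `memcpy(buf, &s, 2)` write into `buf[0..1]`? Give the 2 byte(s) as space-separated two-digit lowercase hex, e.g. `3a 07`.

72 80

[0+:4] cnt=2 & 0xf = 0x2; word=0x0002
[4+:6] len=7 & 0x3f = 0x7; word=0x0072
[10+:1] prio=0 & 0x1 = 0x0; word=0x0072
[11+:5] tag=16 & 0x1f = 0x10; word=0x8072
word = 0x8072 → little-endian bytes:
  [0]=0x72  [1]=0x80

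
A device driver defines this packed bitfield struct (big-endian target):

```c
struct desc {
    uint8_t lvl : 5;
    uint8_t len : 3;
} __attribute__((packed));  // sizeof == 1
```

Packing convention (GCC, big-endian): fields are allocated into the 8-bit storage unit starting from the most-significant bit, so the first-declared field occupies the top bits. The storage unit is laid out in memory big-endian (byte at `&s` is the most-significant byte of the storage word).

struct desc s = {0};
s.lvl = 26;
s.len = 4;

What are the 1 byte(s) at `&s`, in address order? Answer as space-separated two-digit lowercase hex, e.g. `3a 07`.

lvl:5 = 26 → 0x1a << 3 → word 0xd0
len:3 = 4 → 0x4 << 0 → word 0xd4
word = 0xd4 → big-endian bytes:
  [0]=0xd4

d4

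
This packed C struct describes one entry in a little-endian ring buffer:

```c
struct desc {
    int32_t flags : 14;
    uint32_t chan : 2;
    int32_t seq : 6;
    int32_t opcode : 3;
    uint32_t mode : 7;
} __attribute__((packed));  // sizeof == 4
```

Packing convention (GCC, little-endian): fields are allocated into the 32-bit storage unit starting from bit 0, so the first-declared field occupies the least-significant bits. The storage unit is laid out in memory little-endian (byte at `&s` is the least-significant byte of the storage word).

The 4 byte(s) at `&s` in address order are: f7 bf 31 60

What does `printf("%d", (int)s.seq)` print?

[0]=0xf7 [1]=0xbf [2]=0x31 [3]=0x60 (little-endian) → word 0x6031bff7
flags:14 @ bit 0 → (0x6031bff7>>0)&0x3fff = 0x3ff7
chan:2 @ bit 14 → (0x6031bff7>>14)&0x3 = 0x2
seq:6 @ bit 16 → (0x6031bff7>>16)&0x3f = 0x31  ←
opcode:3 @ bit 22 → (0x6031bff7>>22)&0x7 = 0x0
mode:7 @ bit 25 → (0x6031bff7>>25)&0x7f = 0x30
seq signed 6b, MSB=1: 49 - 64 = -15

-15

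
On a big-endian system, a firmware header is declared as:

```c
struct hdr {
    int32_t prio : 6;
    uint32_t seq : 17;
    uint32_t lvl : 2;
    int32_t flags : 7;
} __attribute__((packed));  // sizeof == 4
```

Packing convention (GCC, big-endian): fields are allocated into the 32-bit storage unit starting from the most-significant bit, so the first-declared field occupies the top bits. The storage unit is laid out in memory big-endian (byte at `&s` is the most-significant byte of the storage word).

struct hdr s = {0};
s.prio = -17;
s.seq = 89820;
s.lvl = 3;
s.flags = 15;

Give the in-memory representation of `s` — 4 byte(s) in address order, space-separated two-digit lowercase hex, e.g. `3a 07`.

[26+:6] prio=-17 & 0x3f = 0x2f; word=0xbc000000
[9+:17] seq=89820 & 0x1ffff = 0x15edc; word=0xbebdb800
[7+:2] lvl=3 & 0x3 = 0x3; word=0xbebdb980
[0+:7] flags=15 & 0x7f = 0xf; word=0xbebdb98f
word = 0xbebdb98f → big-endian bytes:
  [0]=0xbe  [1]=0xbd  [2]=0xb9  [3]=0x8f

be bd b9 8f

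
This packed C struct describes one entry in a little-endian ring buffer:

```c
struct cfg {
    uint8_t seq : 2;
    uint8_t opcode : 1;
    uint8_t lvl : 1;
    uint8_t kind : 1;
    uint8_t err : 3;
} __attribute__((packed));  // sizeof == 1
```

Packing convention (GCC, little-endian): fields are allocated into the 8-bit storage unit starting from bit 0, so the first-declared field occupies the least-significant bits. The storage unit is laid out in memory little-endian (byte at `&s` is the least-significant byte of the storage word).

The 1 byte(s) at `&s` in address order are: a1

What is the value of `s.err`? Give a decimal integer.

[0]=0xa1 (little-endian) → word 0xa1
seq [0+:2] = (word>>0) & 0x3 = 1
opcode [2+:1] = (word>>2) & 0x1 = 0
lvl [3+:1] = (word>>3) & 0x1 = 0
kind [4+:1] = (word>>4) & 0x1 = 0
err [5+:3] = (word>>5) & 0x7 = 5  ←

5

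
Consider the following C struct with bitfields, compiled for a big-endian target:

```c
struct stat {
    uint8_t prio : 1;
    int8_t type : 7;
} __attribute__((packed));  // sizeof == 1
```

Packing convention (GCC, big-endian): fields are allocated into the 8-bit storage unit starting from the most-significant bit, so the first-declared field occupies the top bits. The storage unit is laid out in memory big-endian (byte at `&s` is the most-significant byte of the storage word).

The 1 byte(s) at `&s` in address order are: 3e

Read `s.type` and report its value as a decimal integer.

62

[0]=0x3e (big-endian) → word 0x3e
prio [7+:1] = (word>>7) & 0x1 = 0
type [0+:7] = (word>>0) & 0x7f = 62  ←
type signed 7b, MSB=0: value = 62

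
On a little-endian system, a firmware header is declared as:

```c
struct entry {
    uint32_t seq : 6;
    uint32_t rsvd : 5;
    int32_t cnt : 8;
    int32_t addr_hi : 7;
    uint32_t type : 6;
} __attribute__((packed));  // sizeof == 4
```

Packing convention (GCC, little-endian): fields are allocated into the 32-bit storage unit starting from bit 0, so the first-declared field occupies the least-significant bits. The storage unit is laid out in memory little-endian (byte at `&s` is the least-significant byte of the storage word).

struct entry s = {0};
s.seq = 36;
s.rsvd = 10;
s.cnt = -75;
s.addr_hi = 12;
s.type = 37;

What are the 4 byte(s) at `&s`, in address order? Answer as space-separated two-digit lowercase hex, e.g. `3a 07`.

seq (6b) val=36 bits=0x24 at bit 0: 0x00000024
rsvd (5b) val=10 bits=0xa at bit 6: 0x000002a4
cnt (8b) val=-75 bits=0xb5 at bit 11: 0x0005aaa4
addr_hi (7b) val=12 bits=0xc at bit 19: 0x0065aaa4
type (6b) val=37 bits=0x25 at bit 26: 0x9465aaa4
word = 0x9465aaa4 → little-endian bytes:
  [0]=0xa4  [1]=0xaa  [2]=0x65  [3]=0x94

a4 aa 65 94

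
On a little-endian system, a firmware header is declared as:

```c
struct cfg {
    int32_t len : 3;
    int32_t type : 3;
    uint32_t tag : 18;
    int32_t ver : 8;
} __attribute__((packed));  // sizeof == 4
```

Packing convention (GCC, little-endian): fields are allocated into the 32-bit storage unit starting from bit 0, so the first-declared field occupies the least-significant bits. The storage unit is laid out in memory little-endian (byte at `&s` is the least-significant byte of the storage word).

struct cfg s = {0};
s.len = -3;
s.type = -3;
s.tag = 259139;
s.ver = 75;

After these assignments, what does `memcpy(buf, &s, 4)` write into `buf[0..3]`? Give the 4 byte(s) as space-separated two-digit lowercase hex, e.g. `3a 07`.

len:3 = -3 → 0x5 << 0 → word 0x00000005
type:3 = -3 → 0x5 << 3 → word 0x0000002d
tag:18 = 259139 → 0x3f443 << 6 → word 0x00fd10ed
ver:8 = 75 → 0x4b << 24 → word 0x4bfd10ed
word = 0x4bfd10ed → little-endian bytes:
  [0]=0xed  [1]=0x10  [2]=0xfd  [3]=0x4b

ed 10 fd 4b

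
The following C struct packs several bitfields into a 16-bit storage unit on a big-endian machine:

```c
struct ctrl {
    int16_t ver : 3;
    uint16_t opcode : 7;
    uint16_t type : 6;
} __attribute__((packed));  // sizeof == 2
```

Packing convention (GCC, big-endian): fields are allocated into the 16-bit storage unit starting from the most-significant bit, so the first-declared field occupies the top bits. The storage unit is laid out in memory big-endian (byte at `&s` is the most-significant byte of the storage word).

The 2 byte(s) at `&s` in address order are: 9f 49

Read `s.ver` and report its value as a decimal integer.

-4

[0]=0x9f [1]=0x49 (big-endian) → word 0x9f49
ver:3 @ bit 13 → (0x9f49>>13)&0x7 = 0x4  ←
opcode:7 @ bit 6 → (0x9f49>>6)&0x7f = 0x7d
type:6 @ bit 0 → (0x9f49>>0)&0x3f = 0x9
ver signed 3b, MSB=1: 4 - 8 = -4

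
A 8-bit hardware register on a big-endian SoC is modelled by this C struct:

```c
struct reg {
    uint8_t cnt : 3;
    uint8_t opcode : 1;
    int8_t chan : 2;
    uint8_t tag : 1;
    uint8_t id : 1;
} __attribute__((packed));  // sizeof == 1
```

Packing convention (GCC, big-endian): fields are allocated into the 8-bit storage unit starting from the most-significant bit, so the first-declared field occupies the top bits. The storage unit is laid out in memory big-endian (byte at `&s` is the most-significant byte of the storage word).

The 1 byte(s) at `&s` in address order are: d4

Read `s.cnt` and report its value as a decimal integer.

[0]=0xd4 (big-endian) → word 0xd4
cnt:3 @ bit 5 → (0xd4>>5)&0x7 = 0x6  ←
opcode:1 @ bit 4 → (0xd4>>4)&0x1 = 0x1
chan:2 @ bit 2 → (0xd4>>2)&0x3 = 0x1
tag:1 @ bit 1 → (0xd4>>1)&0x1 = 0x0
id:1 @ bit 0 → (0xd4>>0)&0x1 = 0x0

6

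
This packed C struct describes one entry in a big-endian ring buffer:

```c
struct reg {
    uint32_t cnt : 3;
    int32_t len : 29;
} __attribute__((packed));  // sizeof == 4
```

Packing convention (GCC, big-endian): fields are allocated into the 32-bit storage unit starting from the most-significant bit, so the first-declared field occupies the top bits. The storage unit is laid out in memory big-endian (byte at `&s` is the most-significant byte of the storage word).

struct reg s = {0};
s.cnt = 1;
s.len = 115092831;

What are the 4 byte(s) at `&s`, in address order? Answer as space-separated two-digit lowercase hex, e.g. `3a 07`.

26 dc 2d 5f

cnt (3b) val=1 bits=0x1 at bit 29: 0x20000000
len (29b) val=115092831 bits=0x6dc2d5f at bit 0: 0x26dc2d5f
word = 0x26dc2d5f → big-endian bytes:
  [0]=0x26  [1]=0xdc  [2]=0x2d  [3]=0x5f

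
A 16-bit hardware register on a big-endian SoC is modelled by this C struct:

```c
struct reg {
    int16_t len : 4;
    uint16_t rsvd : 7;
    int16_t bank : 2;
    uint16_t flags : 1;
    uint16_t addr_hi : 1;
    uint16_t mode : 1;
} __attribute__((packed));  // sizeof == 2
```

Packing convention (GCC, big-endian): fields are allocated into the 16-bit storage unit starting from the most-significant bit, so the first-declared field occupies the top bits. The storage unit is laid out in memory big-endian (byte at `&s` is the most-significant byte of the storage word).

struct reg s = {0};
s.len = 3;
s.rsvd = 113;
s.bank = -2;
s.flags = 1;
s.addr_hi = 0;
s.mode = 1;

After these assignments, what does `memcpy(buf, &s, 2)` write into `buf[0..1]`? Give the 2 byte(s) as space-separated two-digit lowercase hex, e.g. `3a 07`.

3e 35

[12+:4] len=3 & 0xf = 0x3; word=0x3000
[5+:7] rsvd=113 & 0x7f = 0x71; word=0x3e20
[3+:2] bank=-2 & 0x3 = 0x2; word=0x3e30
[2+:1] flags=1 & 0x1 = 0x1; word=0x3e34
[1+:1] addr_hi=0 & 0x1 = 0x0; word=0x3e34
[0+:1] mode=1 & 0x1 = 0x1; word=0x3e35
word = 0x3e35 → big-endian bytes:
  [0]=0x3e  [1]=0x35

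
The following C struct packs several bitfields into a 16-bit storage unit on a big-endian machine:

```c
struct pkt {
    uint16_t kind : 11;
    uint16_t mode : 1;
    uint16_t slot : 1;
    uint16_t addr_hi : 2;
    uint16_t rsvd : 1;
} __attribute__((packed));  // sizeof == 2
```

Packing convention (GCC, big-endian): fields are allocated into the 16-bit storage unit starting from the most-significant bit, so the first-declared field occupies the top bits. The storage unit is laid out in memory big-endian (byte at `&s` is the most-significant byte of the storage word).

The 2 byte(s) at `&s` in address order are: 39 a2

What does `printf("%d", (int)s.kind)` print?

[0]=0x39 [1]=0xa2 (big-endian) → word 0x39a2
kind:11 @ bit 5 → (0x39a2>>5)&0x7ff = 0x1cd  ←
mode:1 @ bit 4 → (0x39a2>>4)&0x1 = 0x0
slot:1 @ bit 3 → (0x39a2>>3)&0x1 = 0x0
addr_hi:2 @ bit 1 → (0x39a2>>1)&0x3 = 0x1
rsvd:1 @ bit 0 → (0x39a2>>0)&0x1 = 0x0

461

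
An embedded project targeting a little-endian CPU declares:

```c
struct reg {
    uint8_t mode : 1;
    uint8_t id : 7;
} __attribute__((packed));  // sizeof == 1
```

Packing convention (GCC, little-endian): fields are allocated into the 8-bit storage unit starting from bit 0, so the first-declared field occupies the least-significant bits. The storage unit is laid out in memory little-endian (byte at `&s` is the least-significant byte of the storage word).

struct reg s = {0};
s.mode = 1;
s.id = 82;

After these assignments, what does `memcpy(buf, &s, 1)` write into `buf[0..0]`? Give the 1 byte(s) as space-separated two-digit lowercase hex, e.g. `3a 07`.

a5

mode (1b) val=1 bits=0x1 at bit 0: 0x01
id (7b) val=82 bits=0x52 at bit 1: 0xa5
word = 0xa5 → little-endian bytes:
  [0]=0xa5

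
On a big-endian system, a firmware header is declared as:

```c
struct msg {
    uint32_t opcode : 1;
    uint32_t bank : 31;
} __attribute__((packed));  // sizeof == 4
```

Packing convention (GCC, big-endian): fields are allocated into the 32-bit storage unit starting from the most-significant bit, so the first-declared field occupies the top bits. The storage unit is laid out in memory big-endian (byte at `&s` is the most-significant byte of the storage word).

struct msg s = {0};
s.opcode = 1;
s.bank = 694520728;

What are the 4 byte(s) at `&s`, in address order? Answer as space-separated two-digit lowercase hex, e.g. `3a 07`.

[31+:1] opcode=1 & 0x1 = 0x1; word=0x80000000
[0+:31] bank=694520728 & 0x7fffffff = 0x29658b98; word=0xa9658b98
word = 0xa9658b98 → big-endian bytes:
  [0]=0xa9  [1]=0x65  [2]=0x8b  [3]=0x98

a9 65 8b 98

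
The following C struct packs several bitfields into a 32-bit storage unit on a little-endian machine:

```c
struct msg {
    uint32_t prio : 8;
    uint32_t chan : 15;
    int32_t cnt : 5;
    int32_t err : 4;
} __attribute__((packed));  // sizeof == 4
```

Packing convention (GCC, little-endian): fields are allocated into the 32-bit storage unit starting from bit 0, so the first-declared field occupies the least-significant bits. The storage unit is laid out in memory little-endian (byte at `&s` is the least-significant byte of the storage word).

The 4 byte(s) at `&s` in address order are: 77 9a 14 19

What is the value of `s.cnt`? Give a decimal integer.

[0]=0x77 [1]=0x9a [2]=0x14 [3]=0x19 (little-endian) → word 0x19149a77
prio:8 @ bit 0 → (0x19149a77>>0)&0xff = 0x77
chan:15 @ bit 8 → (0x19149a77>>8)&0x7fff = 0x149a
cnt:5 @ bit 23 → (0x19149a77>>23)&0x1f = 0x12  ←
err:4 @ bit 28 → (0x19149a77>>28)&0xf = 0x1
cnt signed 5b, MSB=1: 18 - 32 = -14

-14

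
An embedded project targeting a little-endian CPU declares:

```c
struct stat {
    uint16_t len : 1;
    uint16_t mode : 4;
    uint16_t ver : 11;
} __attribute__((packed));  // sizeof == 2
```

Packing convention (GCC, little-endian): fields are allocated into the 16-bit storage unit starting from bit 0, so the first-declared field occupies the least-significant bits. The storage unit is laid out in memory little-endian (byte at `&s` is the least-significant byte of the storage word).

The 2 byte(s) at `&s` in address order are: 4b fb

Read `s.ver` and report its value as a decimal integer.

[0]=0x4b [1]=0xfb (little-endian) → word 0xfb4b
len [0+:1] = (word>>0) & 0x1 = 1
mode [1+:4] = (word>>1) & 0xf = 5
ver [5+:11] = (word>>5) & 0x7ff = 2010  ←

2010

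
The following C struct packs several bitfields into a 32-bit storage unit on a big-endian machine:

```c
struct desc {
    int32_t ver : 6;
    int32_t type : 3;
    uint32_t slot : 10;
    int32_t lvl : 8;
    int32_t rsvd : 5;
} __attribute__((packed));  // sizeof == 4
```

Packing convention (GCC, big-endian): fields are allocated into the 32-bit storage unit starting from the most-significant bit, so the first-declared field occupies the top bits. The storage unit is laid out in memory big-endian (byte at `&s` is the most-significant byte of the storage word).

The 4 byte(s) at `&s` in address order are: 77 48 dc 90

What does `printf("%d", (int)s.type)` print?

-2

[0]=0x77 [1]=0x48 [2]=0xdc [3]=0x90 (big-endian) → word 0x7748dc90
ver:6 @ bit 26 → (0x7748dc90>>26)&0x3f = 0x1d
type:3 @ bit 23 → (0x7748dc90>>23)&0x7 = 0x6  ←
slot:10 @ bit 13 → (0x7748dc90>>13)&0x3ff = 0x246
lvl:8 @ bit 5 → (0x7748dc90>>5)&0xff = 0xe4
rsvd:5 @ bit 0 → (0x7748dc90>>0)&0x1f = 0x10
type signed 3b, MSB=1: 6 - 8 = -2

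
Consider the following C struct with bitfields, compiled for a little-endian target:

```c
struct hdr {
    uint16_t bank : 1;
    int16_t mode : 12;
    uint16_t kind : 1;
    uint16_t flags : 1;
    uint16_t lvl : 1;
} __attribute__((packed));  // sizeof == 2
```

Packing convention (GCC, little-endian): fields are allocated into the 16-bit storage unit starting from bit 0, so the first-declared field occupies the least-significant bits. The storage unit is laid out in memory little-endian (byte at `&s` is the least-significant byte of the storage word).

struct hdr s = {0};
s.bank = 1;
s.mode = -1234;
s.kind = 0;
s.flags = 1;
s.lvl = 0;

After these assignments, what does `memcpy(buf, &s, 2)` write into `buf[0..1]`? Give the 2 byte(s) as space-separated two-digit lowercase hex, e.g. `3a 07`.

5d 56

[0+:1] bank=1 & 0x1 = 0x1; word=0x0001
[1+:12] mode=-1234 & 0xfff = 0xb2e; word=0x165d
[13+:1] kind=0 & 0x1 = 0x0; word=0x165d
[14+:1] flags=1 & 0x1 = 0x1; word=0x565d
[15+:1] lvl=0 & 0x1 = 0x0; word=0x565d
word = 0x565d → little-endian bytes:
  [0]=0x5d  [1]=0x56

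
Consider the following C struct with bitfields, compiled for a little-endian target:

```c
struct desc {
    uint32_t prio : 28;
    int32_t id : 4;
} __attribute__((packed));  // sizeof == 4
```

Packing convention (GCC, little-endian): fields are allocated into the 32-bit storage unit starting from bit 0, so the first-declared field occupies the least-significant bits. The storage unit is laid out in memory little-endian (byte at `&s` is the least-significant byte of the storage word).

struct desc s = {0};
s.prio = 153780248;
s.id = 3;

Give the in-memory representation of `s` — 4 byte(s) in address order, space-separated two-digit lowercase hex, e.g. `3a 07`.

[0+:28] prio=153780248 & 0xfffffff = 0x92a8018; word=0x092a8018
[28+:4] id=3 & 0xf = 0x3; word=0x392a8018
word = 0x392a8018 → little-endian bytes:
  [0]=0x18  [1]=0x80  [2]=0x2a  [3]=0x39

18 80 2a 39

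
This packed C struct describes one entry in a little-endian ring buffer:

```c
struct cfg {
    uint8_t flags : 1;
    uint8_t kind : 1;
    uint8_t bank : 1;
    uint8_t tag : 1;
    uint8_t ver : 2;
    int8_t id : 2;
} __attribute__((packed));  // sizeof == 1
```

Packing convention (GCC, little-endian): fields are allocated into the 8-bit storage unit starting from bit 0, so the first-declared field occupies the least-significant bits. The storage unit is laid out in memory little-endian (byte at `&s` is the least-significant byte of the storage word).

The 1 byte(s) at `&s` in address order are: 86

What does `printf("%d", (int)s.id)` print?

[0]=0x86 (little-endian) → word 0x86
flags:1 @ bit 0 → (0x86>>0)&0x1 = 0x0
kind:1 @ bit 1 → (0x86>>1)&0x1 = 0x1
bank:1 @ bit 2 → (0x86>>2)&0x1 = 0x1
tag:1 @ bit 3 → (0x86>>3)&0x1 = 0x0
ver:2 @ bit 4 → (0x86>>4)&0x3 = 0x0
id:2 @ bit 6 → (0x86>>6)&0x3 = 0x2  ←
id signed 2b, MSB=1: 2 - 4 = -2

-2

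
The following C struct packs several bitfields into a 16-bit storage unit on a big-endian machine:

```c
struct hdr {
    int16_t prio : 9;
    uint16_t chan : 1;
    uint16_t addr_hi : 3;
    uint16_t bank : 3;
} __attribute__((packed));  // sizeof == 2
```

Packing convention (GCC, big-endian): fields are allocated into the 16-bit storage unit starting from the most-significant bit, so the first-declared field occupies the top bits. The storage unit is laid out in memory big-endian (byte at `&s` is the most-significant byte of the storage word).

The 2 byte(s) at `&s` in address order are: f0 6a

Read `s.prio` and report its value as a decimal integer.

-32

[0]=0xf0 [1]=0x6a (big-endian) → word 0xf06a
prio:9 @ bit 7 → (0xf06a>>7)&0x1ff = 0x1e0  ←
chan:1 @ bit 6 → (0xf06a>>6)&0x1 = 0x1
addr_hi:3 @ bit 3 → (0xf06a>>3)&0x7 = 0x5
bank:3 @ bit 0 → (0xf06a>>0)&0x7 = 0x2
prio signed 9b, MSB=1: 480 - 512 = -32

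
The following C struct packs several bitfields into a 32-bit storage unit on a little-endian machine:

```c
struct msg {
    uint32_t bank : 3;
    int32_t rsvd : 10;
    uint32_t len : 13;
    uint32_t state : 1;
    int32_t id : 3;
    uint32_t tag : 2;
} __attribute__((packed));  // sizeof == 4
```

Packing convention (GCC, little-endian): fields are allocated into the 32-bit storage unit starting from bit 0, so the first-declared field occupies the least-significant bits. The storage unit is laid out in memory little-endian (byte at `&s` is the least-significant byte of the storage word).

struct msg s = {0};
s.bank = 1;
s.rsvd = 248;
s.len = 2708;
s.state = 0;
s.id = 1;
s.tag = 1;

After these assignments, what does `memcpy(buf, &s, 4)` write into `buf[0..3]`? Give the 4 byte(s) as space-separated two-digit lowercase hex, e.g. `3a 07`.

c1 87 52 49

bank:3 = 1 → 0x1 << 0 → word 0x00000001
rsvd:10 = 248 → 0xf8 << 3 → word 0x000007c1
len:13 = 2708 → 0xa94 << 13 → word 0x015287c1
state:1 = 0 → 0x0 << 26 → word 0x015287c1
id:3 = 1 → 0x1 << 27 → word 0x095287c1
tag:2 = 1 → 0x1 << 30 → word 0x495287c1
word = 0x495287c1 → little-endian bytes:
  [0]=0xc1  [1]=0x87  [2]=0x52  [3]=0x49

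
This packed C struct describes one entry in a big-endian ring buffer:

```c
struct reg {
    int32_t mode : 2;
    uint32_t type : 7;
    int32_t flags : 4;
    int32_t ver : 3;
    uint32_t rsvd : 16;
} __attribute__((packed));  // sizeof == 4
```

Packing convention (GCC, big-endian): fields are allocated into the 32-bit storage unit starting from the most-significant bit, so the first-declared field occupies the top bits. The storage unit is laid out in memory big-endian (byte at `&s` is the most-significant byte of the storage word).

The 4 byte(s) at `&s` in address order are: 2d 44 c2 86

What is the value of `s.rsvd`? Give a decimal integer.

[0]=0x2d [1]=0x44 [2]=0xc2 [3]=0x86 (big-endian) → word 0x2d44c286
mode [30+:2] = (word>>30) & 0x3 = 0
type [23+:7] = (word>>23) & 0x7f = 90
flags [19+:4] = (word>>19) & 0xf = 8
ver [16+:3] = (word>>16) & 0x7 = 4
rsvd [0+:16] = (word>>0) & 0xffff = 49798  ←

49798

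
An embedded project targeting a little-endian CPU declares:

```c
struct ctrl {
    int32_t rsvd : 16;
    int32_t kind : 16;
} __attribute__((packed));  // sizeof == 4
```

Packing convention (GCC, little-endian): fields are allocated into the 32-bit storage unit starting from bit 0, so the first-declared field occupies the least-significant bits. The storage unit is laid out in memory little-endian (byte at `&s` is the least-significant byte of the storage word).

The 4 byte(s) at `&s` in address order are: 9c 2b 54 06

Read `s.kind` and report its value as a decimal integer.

1620

[0]=0x9c [1]=0x2b [2]=0x54 [3]=0x06 (little-endian) → word 0x06542b9c
rsvd:16 @ bit 0 → (0x06542b9c>>0)&0xffff = 0x2b9c
kind:16 @ bit 16 → (0x06542b9c>>16)&0xffff = 0x654  ←
kind signed 16b, MSB=0: value = 1620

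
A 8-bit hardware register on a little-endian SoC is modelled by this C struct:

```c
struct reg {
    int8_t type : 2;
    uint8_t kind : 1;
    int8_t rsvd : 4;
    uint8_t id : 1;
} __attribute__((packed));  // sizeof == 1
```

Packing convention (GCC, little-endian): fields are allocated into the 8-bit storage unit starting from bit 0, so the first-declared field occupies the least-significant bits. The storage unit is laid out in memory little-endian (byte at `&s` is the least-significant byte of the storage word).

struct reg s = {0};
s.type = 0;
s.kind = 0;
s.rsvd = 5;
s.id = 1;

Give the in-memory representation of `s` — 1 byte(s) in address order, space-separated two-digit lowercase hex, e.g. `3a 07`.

a8

[0+:2] type=0 & 0x3 = 0x0; word=0x00
[2+:1] kind=0 & 0x1 = 0x0; word=0x00
[3+:4] rsvd=5 & 0xf = 0x5; word=0x28
[7+:1] id=1 & 0x1 = 0x1; word=0xa8
word = 0xa8 → little-endian bytes:
  [0]=0xa8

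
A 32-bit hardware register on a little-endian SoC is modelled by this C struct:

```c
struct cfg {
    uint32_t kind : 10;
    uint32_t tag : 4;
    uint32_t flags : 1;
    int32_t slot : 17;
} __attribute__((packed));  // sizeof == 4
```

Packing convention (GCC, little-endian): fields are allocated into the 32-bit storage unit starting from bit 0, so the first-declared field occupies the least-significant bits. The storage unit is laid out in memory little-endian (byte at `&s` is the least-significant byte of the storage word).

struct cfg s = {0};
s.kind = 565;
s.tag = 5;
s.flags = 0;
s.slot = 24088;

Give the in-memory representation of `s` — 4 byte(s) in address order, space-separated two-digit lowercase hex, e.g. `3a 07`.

35 16 0c 2f

kind (10b) val=565 bits=0x235 at bit 0: 0x00000235
tag (4b) val=5 bits=0x5 at bit 10: 0x00001635
flags (1b) val=0 bits=0x0 at bit 14: 0x00001635
slot (17b) val=24088 bits=0x5e18 at bit 15: 0x2f0c1635
word = 0x2f0c1635 → little-endian bytes:
  [0]=0x35  [1]=0x16  [2]=0x0c  [3]=0x2f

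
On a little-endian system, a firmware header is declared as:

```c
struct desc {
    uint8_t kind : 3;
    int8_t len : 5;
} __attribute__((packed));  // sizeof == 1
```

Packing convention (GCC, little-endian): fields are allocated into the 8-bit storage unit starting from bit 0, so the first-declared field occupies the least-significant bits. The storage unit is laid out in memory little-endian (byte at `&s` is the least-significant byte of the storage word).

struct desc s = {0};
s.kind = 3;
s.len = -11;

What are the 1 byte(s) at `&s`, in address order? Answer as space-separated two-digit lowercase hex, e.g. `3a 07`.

ab

kind:3 = 3 → 0x3 << 0 → word 0x03
len:5 = -11 → 0x15 << 3 → word 0xab
word = 0xab → little-endian bytes:
  [0]=0xab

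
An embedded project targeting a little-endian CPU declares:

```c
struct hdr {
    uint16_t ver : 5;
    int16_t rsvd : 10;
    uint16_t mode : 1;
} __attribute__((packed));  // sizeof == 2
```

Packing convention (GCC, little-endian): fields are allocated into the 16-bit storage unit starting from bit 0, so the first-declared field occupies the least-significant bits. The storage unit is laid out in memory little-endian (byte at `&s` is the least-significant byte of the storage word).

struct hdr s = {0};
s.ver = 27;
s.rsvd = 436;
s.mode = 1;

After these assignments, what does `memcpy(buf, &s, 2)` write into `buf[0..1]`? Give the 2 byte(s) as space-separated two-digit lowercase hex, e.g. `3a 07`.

ver:5 = 27 → 0x1b << 0 → word 0x001b
rsvd:10 = 436 → 0x1b4 << 5 → word 0x369b
mode:1 = 1 → 0x1 << 15 → word 0xb69b
word = 0xb69b → little-endian bytes:
  [0]=0x9b  [1]=0xb6

9b b6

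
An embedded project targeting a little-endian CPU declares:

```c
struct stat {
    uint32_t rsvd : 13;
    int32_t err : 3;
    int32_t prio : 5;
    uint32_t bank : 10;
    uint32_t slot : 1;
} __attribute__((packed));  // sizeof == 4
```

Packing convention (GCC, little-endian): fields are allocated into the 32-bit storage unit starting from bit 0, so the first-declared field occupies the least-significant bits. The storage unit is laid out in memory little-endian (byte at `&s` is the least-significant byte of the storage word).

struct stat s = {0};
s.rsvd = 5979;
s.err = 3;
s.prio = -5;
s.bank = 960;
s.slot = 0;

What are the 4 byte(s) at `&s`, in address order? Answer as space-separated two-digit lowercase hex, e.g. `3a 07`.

5b 77 1b 78

[0+:13] rsvd=5979 & 0x1fff = 0x175b; word=0x0000175b
[13+:3] err=3 & 0x7 = 0x3; word=0x0000775b
[16+:5] prio=-5 & 0x1f = 0x1b; word=0x001b775b
[21+:10] bank=960 & 0x3ff = 0x3c0; word=0x781b775b
[31+:1] slot=0 & 0x1 = 0x0; word=0x781b775b
word = 0x781b775b → little-endian bytes:
  [0]=0x5b  [1]=0x77  [2]=0x1b  [3]=0x78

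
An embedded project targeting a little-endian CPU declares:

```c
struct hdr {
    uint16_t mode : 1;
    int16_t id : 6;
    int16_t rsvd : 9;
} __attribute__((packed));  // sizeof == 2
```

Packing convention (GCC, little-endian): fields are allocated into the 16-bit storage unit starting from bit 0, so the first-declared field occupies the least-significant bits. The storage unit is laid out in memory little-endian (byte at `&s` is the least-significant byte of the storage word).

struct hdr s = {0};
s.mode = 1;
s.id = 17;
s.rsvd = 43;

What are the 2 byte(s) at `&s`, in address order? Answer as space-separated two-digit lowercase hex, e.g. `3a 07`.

[0+:1] mode=1 & 0x1 = 0x1; word=0x0001
[1+:6] id=17 & 0x3f = 0x11; word=0x0023
[7+:9] rsvd=43 & 0x1ff = 0x2b; word=0x15a3
word = 0x15a3 → little-endian bytes:
  [0]=0xa3  [1]=0x15

a3 15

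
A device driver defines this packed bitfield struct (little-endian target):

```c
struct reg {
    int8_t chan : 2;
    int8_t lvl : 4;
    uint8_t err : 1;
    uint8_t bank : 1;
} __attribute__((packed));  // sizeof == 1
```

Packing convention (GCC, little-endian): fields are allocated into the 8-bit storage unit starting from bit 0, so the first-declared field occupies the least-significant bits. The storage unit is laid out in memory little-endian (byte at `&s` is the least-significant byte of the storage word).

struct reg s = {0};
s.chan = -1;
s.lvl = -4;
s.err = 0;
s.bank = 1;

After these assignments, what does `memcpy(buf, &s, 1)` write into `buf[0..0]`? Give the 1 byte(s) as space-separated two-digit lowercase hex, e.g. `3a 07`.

[0+:2] chan=-1 & 0x3 = 0x3; word=0x03
[2+:4] lvl=-4 & 0xf = 0xc; word=0x33
[6+:1] err=0 & 0x1 = 0x0; word=0x33
[7+:1] bank=1 & 0x1 = 0x1; word=0xb3
word = 0xb3 → little-endian bytes:
  [0]=0xb3

b3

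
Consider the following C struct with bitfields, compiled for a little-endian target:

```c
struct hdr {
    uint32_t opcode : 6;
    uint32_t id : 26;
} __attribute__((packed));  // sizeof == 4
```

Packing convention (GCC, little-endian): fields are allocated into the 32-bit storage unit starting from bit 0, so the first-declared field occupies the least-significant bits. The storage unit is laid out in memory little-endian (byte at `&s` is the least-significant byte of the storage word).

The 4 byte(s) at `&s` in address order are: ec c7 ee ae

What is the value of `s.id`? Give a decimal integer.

[0]=0xec [1]=0xc7 [2]=0xee [3]=0xae (little-endian) → word 0xaeeec7ec
opcode [0+:6] = (word>>0) & 0x3f = 44
id [6+:26] = (word>>6) & 0x3ffffff = 45857567  ←

45857567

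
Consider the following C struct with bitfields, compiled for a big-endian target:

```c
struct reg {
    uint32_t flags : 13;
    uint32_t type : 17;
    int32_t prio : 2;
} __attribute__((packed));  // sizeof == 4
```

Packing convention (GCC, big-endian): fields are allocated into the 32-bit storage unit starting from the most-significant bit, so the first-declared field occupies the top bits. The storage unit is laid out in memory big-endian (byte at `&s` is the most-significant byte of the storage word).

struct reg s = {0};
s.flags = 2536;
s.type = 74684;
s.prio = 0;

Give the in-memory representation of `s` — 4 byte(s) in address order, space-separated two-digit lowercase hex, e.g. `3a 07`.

[19+:13] flags=2536 & 0x1fff = 0x9e8; word=0x4f400000
[2+:17] type=74684 & 0x1ffff = 0x123bc; word=0x4f448ef0
[0+:2] prio=0 & 0x3 = 0x0; word=0x4f448ef0
word = 0x4f448ef0 → big-endian bytes:
  [0]=0x4f  [1]=0x44  [2]=0x8e  [3]=0xf0

4f 44 8e f0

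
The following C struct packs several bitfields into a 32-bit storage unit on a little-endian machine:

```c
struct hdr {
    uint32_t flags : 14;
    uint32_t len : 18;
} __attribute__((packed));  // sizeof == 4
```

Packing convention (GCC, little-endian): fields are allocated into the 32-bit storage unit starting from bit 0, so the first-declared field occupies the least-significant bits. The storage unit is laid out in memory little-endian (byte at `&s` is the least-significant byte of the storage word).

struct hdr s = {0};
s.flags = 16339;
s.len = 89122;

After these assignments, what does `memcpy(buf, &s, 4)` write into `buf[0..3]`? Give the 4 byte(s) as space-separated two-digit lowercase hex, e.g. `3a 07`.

d3 bf 08 57

flags:14 = 16339 → 0x3fd3 << 0 → word 0x00003fd3
len:18 = 89122 → 0x15c22 << 14 → word 0x5708bfd3
word = 0x5708bfd3 → little-endian bytes:
  [0]=0xd3  [1]=0xbf  [2]=0x08  [3]=0x57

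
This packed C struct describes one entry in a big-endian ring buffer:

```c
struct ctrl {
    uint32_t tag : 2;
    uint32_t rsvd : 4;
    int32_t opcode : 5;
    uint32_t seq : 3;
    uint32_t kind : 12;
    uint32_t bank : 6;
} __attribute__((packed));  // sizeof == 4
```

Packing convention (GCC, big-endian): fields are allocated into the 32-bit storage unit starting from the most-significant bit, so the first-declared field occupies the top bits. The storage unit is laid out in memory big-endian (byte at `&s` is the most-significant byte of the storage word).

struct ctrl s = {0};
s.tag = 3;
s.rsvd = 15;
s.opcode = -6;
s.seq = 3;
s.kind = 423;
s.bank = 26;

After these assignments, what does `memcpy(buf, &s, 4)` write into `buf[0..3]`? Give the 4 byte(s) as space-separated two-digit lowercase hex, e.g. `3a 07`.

ff 4c 69 da

tag (2b) val=3 bits=0x3 at bit 30: 0xc0000000
rsvd (4b) val=15 bits=0xf at bit 26: 0xfc000000
opcode (5b) val=-6 bits=0x1a at bit 21: 0xff400000
seq (3b) val=3 bits=0x3 at bit 18: 0xff4c0000
kind (12b) val=423 bits=0x1a7 at bit 6: 0xff4c69c0
bank (6b) val=26 bits=0x1a at bit 0: 0xff4c69da
word = 0xff4c69da → big-endian bytes:
  [0]=0xff  [1]=0x4c  [2]=0x69  [3]=0xda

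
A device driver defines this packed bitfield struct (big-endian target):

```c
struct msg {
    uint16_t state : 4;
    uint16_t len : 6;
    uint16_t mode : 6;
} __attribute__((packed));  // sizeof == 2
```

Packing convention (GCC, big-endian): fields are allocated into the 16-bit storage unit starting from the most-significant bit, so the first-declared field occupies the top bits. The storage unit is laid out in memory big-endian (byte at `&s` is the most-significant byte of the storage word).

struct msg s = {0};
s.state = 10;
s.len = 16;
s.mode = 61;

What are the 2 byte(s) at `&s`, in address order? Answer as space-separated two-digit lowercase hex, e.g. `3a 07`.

state (4b) val=10 bits=0xa at bit 12: 0xa000
len (6b) val=16 bits=0x10 at bit 6: 0xa400
mode (6b) val=61 bits=0x3d at bit 0: 0xa43d
word = 0xa43d → big-endian bytes:
  [0]=0xa4  [1]=0x3d

a4 3d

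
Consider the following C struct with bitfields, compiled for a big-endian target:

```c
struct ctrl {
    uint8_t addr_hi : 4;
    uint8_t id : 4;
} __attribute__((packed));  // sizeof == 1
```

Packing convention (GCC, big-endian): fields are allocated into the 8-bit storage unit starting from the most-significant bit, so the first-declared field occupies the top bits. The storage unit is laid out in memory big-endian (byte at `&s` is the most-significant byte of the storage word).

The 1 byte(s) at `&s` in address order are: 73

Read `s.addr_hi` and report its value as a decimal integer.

[0]=0x73 (big-endian) → word 0x73
addr_hi [4+:4] = (word>>4) & 0xf = 7  ←
id [0+:4] = (word>>0) & 0xf = 3

7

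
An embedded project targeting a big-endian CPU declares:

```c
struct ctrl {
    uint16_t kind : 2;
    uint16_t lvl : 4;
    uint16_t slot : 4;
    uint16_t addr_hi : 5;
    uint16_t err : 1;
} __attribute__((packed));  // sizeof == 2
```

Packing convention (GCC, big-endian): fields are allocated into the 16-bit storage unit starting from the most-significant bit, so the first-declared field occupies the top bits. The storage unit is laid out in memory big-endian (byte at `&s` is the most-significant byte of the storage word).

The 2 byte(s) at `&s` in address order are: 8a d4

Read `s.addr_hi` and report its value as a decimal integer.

10

[0]=0x8a [1]=0xd4 (big-endian) → word 0x8ad4
kind:2 @ bit 14 → (0x8ad4>>14)&0x3 = 0x2
lvl:4 @ bit 10 → (0x8ad4>>10)&0xf = 0x2
slot:4 @ bit 6 → (0x8ad4>>6)&0xf = 0xb
addr_hi:5 @ bit 1 → (0x8ad4>>1)&0x1f = 0xa  ←
err:1 @ bit 0 → (0x8ad4>>0)&0x1 = 0x0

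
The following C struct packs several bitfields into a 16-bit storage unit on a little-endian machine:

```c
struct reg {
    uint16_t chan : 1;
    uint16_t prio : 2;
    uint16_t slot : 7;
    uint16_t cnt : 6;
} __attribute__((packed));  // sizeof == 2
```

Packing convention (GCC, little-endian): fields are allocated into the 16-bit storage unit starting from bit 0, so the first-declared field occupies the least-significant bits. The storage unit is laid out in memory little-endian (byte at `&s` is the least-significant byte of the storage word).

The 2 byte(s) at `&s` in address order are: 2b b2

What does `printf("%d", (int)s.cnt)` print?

44

[0]=0x2b [1]=0xb2 (little-endian) → word 0xb22b
chan [0+:1] = (word>>0) & 0x1 = 1
prio [1+:2] = (word>>1) & 0x3 = 1
slot [3+:7] = (word>>3) & 0x7f = 69
cnt [10+:6] = (word>>10) & 0x3f = 44  ←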